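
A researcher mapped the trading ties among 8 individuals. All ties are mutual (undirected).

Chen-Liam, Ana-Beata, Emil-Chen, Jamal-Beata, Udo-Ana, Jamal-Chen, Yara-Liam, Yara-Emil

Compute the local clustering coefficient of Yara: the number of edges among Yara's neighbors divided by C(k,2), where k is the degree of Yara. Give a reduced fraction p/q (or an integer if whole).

0

Yara's neighbors: Emil and Liam (k = 2).
Possible neighbor pairs: C(2,2) = 1. Edges among them: none → e = 0.
Clustering(Yara) = 0/1.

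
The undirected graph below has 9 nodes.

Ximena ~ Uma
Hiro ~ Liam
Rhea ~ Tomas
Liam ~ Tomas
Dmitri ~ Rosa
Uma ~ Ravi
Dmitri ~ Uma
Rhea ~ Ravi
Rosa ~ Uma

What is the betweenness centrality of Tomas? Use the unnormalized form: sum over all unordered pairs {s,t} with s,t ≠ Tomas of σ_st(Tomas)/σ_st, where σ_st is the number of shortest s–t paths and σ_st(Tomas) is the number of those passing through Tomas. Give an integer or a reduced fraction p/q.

12

Pairs whose geodesics pass through Tomas — Hiro–Rosa: 1; Hiro–Dmitri: 1; Hiro–Ximena: 1; Hiro–Rhea: 1; Hiro–Uma: 1; Hiro–Ravi: 1; Rosa–Liam: 1; Dmitri–Liam: 1; Ximena–Liam: 1; Rhea–Liam: 1; Liam–Uma: 1; Liam–Ravi: 1.
All other pairs contribute 0.
Summing the contributions gives betweenness(Tomas) = 12.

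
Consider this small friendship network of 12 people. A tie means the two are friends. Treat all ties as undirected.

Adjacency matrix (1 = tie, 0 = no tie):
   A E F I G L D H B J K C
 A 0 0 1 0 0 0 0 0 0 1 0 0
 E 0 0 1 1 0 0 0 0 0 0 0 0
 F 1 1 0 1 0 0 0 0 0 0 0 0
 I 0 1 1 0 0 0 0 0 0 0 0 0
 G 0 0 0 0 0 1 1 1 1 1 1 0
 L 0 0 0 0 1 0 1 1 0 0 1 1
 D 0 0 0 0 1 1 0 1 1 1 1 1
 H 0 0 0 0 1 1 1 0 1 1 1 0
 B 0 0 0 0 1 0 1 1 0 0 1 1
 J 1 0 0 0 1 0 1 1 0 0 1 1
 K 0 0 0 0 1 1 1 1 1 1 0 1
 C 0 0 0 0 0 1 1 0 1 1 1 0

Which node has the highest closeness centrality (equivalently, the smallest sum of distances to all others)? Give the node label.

J

Farness (sum of distances to all others) for each node — A:22, B:26, C:22, D:20, E:37, F:28, G:21, H:21, I:37, J:18, K:20, L:26.
The smallest farness is 18, for J, so J has the highest closeness.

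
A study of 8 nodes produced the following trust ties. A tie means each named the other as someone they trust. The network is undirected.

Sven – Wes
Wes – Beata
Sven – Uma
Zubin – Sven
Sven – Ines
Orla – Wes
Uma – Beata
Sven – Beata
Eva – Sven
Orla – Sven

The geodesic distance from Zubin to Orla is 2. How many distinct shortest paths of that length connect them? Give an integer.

The shortest distance is 2, and the only length-2 path is Zubin–Sven–Orla. So there is exactly 1 shortest path.

1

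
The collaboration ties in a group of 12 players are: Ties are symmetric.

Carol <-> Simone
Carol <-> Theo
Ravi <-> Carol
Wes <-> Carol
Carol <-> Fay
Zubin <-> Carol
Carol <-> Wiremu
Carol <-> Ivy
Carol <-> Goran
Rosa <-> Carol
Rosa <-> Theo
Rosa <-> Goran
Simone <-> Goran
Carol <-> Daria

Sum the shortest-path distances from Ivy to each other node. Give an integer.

21

Distances from Ivy: Carol:1, Daria:2, Fay:2, Goran:2, Ravi:2, Rosa:2, Simone:2, Theo:2, Wes:2, Wiremu:2, Zubin:2.
Sum = 1 + 2 + 2 + 2 + 2 + 2 + 2 + 2 + 2 + 2 + 2 = 21.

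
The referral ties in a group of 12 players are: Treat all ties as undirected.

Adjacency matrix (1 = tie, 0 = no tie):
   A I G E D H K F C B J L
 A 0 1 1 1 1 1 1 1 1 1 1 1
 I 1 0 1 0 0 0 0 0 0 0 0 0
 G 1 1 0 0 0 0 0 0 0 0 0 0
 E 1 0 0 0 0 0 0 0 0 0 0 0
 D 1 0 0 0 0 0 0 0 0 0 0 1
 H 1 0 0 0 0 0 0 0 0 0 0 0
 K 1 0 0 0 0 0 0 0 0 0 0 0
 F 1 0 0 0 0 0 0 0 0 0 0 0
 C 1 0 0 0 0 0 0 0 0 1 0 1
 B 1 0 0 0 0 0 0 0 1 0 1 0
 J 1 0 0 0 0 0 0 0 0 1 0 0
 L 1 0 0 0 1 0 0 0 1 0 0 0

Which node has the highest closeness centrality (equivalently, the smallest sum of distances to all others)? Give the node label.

A

Farness (sum of distances to all others) for each node — A:11, B:19, C:19, D:20, E:21, F:21, G:20, H:21, I:20, J:20, K:21, L:19.
The smallest farness is 11, for A, so A has the highest closeness.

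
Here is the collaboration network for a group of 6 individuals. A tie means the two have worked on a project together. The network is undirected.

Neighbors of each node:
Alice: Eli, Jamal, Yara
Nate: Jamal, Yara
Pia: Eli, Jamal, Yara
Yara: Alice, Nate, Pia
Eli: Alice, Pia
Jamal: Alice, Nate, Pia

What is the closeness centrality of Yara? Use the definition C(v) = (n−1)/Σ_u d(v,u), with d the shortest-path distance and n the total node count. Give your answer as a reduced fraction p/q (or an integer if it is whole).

5/7

Distances from Yara: Alice:1, Eli:2, Jamal:2, Nate:1, Pia:1. Sum = 7.
n = 6, so closeness = 5/7.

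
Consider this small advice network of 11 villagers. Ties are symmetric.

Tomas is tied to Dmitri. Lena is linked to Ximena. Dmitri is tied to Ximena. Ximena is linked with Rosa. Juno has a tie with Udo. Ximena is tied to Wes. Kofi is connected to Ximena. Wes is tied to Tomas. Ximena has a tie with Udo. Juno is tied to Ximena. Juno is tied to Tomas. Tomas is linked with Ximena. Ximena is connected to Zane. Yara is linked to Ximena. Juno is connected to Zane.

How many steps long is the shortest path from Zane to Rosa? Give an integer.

2

One shortest route is Zane – Ximena – Rosa, which uses 2 edges, and Zane and Rosa are not directly tied, so nothing shorter exists. So d(Zane,Rosa) = 2.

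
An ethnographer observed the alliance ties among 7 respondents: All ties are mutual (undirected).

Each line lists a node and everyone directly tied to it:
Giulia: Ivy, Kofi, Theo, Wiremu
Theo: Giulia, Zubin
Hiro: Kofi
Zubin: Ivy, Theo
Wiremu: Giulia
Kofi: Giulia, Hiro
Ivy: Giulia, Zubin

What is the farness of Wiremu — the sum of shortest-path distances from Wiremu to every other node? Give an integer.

Distances from Wiremu: Giulia:1, Hiro:3, Ivy:2, Kofi:2, Theo:2, Zubin:3.
Sum = 1 + 3 + 2 + 2 + 2 + 3 = 13.

13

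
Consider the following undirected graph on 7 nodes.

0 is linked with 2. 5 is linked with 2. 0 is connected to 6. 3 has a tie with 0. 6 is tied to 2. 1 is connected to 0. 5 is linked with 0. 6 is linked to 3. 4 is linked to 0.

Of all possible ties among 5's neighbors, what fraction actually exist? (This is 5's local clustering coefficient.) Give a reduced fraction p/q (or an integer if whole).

1

5's neighbors: 0 and 2 (k = 2).
Possible neighbor pairs: C(2,2) = 1. Edges among them: 0–2 → e = 1.
Clustering(5) = 1/1.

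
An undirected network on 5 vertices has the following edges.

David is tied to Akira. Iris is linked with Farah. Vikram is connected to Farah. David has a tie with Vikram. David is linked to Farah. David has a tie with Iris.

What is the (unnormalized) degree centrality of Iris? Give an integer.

Iris is directly tied to David and Farah. That is 2 neighbors, so the degree of Iris is 2.

2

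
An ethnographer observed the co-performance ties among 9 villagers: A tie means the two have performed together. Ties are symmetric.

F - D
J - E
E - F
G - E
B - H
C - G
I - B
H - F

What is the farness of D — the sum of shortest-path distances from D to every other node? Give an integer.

Distances from D: B:3, C:4, E:2, F:1, G:3, H:2, I:4, J:3.
Sum = 3 + 4 + 2 + 1 + 3 + 2 + 4 + 3 = 22.

22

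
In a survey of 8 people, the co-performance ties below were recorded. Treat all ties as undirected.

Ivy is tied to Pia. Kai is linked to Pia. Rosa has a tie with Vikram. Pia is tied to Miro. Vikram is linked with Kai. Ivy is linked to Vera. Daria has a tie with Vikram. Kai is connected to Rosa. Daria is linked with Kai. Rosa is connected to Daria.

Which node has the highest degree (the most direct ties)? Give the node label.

Degrees — Daria:3, Ivy:2, Kai:4, Miro:1, Pia:3, Rosa:3, Vera:1, Vikram:3.
The maximum is 4, attained only by Kai.

Kai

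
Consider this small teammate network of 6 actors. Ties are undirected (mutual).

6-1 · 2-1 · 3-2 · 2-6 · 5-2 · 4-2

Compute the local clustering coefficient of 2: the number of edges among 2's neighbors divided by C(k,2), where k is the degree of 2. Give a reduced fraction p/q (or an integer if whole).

2's neighbors: 1, 3, 4, 5, and 6 (k = 5).
Possible neighbor pairs: C(5,2) = 10. Edges among them: 1–6 → e = 1.
Clustering(2) = 1/10.

1/10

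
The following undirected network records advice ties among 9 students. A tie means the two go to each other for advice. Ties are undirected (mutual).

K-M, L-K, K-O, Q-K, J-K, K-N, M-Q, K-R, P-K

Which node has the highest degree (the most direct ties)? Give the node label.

Degrees — J:1, K:8, L:1, M:2, N:1, O:1, P:1, Q:2, R:1.
The maximum is 8, attained only by K.

K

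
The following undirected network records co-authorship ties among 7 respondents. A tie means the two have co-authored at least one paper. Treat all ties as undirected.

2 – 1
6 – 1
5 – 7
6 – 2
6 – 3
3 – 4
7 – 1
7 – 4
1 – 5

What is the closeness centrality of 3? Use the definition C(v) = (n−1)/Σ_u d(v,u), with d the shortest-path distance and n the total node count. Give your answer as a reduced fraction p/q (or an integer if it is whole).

Distances from 3: 1:2, 2:2, 4:1, 5:3, 6:1, 7:2. Sum = 11.
n = 7, so closeness = 6/11.

6/11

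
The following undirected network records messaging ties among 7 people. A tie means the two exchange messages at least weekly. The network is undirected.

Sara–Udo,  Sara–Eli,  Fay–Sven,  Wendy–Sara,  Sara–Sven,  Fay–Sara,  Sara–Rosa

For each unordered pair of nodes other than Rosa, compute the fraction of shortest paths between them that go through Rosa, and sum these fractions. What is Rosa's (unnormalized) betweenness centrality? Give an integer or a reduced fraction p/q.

No shortest path between any pair of other nodes passes through Rosa.
Summing the contributions gives betweenness(Rosa) = 0.

0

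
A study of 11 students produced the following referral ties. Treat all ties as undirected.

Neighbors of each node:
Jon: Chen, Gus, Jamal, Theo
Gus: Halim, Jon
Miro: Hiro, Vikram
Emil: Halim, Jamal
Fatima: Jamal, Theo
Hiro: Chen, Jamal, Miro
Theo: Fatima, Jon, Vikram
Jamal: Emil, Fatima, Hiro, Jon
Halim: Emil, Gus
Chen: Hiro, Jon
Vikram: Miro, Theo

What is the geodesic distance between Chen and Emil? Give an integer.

3

One shortest route is Chen – Jon – Jamal – Emil, which uses 3 edges, and at distance 2 from Chen we only reach {Gus, Jamal, Miro, Theo}, which does not include Emil. So d(Chen,Emil) = 3.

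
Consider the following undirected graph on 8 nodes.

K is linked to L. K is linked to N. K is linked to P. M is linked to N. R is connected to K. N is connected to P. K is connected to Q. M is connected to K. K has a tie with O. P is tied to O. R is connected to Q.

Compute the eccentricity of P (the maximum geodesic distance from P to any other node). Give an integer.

Distances from P: K:1, L:2, M:2, N:1, O:1, Q:2, R:2.
The largest is 2 (to R, Q, M, and L), so the eccentricity of P is 2.

2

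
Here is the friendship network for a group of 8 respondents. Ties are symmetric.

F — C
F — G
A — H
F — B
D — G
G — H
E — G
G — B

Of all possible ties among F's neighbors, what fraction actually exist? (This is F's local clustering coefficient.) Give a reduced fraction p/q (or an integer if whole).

F's neighbors: B, C, and G (k = 3).
Possible neighbor pairs: C(3,2) = 3. Edges among them: B–G → e = 1.
Clustering(F) = 1/3.

1/3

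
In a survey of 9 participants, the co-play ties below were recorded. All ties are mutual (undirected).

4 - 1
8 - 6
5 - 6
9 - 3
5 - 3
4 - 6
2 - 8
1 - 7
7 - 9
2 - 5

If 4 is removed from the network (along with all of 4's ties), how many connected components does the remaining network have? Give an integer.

1

4's neighbors (1 and 6) remain reachable from one another through other ties, so the rest of the network stays in one piece.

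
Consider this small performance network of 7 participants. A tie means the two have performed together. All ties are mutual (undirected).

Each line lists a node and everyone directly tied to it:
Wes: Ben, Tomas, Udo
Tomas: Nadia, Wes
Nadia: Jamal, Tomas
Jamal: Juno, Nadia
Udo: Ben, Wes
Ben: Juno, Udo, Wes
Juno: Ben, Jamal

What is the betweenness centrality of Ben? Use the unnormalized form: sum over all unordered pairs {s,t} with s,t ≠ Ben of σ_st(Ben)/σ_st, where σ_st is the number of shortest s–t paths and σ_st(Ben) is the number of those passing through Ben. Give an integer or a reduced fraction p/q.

Pairs whose geodesics pass through Ben — Jamal–Udo: 1; Jamal–Wes: 1/2; Juno–Udo: 1; Juno–Wes: 1; Juno–Tomas: 1/2.
All other pairs contribute 0.
Summing the contributions gives betweenness(Ben) = 4.

4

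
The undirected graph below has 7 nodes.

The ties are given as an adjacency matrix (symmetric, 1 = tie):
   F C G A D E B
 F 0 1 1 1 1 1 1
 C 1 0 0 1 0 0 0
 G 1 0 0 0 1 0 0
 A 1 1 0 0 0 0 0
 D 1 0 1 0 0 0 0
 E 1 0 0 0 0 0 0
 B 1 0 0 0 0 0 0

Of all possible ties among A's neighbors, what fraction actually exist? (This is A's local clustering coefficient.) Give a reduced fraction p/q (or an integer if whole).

1

A's neighbors: C and F (k = 2).
Possible neighbor pairs: C(2,2) = 1. Edges among them: C–F → e = 1.
Clustering(A) = 1/1.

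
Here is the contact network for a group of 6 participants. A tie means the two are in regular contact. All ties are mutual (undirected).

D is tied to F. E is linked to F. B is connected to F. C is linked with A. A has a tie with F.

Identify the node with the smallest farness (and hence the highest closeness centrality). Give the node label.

F

Farness (sum of distances to all others) for each node — A:8, B:10, C:12, D:10, E:10, F:6.
The smallest farness is 6, for F, so F has the highest closeness.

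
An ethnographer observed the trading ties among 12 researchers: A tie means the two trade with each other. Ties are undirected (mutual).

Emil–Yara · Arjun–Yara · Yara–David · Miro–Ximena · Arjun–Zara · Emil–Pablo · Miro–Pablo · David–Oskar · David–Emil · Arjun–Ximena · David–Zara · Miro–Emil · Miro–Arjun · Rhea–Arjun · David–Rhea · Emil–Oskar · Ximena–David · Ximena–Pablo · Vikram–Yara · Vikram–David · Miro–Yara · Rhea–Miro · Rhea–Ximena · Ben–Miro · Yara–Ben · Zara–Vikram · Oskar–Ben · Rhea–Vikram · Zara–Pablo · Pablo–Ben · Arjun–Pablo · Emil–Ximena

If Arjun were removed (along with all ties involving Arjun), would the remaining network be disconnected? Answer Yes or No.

No

Even without Arjun, every remaining node can still reach every other (the residual graph is connected), so Arjun is not a cut vertex.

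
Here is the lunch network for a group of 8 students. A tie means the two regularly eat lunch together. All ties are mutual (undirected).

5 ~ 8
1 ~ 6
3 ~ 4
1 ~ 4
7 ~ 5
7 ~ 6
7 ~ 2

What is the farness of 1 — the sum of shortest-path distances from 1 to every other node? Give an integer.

Distances from 1: 2:3, 3:2, 4:1, 5:3, 6:1, 7:2, 8:4.
Sum = 3 + 2 + 1 + 3 + 1 + 2 + 4 = 16.

16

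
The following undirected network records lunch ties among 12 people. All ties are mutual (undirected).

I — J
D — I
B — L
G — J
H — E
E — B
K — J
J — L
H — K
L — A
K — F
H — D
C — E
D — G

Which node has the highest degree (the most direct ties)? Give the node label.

J

Degrees — A:1, B:2, C:1, D:3, E:3, F:1, G:2, H:3, I:2, J:4, K:3, L:3.
The maximum is 4, attained only by J.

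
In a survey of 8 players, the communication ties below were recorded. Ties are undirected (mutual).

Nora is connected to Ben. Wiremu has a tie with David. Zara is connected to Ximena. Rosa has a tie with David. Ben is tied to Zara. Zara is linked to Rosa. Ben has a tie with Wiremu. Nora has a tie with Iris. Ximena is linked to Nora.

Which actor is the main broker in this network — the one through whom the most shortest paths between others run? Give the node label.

Unnormalized betweenness of each node: Ben:8, David:1, Iris:0, Nora:7, Rosa:2, Wiremu:3, Ximena:2, Zara:6.
Ben has the largest value, 8, making it the main broker — the node through which the most shortest paths run.

Ben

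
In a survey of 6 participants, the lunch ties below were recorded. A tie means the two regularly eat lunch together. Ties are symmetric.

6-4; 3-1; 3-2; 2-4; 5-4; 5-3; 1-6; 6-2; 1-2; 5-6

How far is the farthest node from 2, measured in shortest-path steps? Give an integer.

Distances from 2: 1:1, 3:1, 4:1, 5:2, 6:1.
The largest is 2 (to 5), so the eccentricity of 2 is 2.

2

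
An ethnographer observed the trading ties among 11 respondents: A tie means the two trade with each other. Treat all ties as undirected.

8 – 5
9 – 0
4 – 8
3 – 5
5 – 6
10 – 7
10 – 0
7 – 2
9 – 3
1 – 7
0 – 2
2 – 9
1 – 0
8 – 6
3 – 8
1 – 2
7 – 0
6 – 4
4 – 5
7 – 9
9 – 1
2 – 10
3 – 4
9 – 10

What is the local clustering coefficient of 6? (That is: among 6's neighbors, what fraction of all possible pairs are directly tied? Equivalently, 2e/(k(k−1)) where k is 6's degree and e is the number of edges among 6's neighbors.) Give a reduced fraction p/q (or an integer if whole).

6's neighbors: 4, 5, and 8 (k = 3).
Possible neighbor pairs: C(3,2) = 3. Edges among them: 4–5, 4–8, 5–8 → e = 3.
Clustering(6) = 3/3 = 1.

1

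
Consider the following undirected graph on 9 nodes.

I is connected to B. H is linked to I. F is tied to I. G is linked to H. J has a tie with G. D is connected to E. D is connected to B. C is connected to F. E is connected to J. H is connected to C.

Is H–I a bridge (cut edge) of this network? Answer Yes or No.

Even without that edge, H still reaches I via H – C – F – I, so the network stays connected. Not a bridge.

No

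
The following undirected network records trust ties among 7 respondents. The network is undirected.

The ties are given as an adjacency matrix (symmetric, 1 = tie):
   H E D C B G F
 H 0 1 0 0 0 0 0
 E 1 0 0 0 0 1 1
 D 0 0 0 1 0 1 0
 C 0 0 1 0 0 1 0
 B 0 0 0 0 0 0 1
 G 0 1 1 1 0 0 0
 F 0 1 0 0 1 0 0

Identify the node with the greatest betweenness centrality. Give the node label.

Unnormalized betweenness of each node: B:0, C:0, D:0, E:11, F:5, G:8, H:0.
E has the largest value, 11, making it the main broker — the node through which the most shortest paths run.

E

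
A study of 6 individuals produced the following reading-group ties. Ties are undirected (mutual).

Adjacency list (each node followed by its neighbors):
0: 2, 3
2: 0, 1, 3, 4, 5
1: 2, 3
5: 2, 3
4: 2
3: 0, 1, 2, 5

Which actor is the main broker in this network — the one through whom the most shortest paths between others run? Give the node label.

Unnormalized betweenness of each node: 0:0, 1:0, 2:11/2, 3:3/2, 4:0, 5:0.
2 has the largest value, 11/2, making it the main broker — the node through which the most shortest paths run.

2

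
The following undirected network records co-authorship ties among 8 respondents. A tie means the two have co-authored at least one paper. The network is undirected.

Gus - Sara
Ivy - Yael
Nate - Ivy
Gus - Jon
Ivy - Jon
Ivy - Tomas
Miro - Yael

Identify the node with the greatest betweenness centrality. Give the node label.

Ivy

Unnormalized betweenness of each node: Gus:6, Ivy:17, Jon:10, Miro:0, Nate:0, Sara:0, Tomas:0, Yael:6.
Ivy has the largest value, 17, making it the main broker — the node through which the most shortest paths run.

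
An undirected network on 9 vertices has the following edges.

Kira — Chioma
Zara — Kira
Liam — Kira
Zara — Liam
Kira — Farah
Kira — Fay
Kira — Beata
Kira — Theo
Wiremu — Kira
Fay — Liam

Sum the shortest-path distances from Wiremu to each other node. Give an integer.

Distances from Wiremu: Beata:2, Chioma:2, Farah:2, Fay:2, Kira:1, Liam:2, Theo:2, Zara:2.
Sum = 2 + 2 + 2 + 2 + 1 + 2 + 2 + 2 = 15.

15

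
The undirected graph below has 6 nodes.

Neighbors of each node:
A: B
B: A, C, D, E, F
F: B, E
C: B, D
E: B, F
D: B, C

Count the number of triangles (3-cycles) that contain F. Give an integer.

F's neighbors: B and E.
Neighbor pairs that are themselves tied: F–B–E. Each forms one triangle with F, for 1 in total.

1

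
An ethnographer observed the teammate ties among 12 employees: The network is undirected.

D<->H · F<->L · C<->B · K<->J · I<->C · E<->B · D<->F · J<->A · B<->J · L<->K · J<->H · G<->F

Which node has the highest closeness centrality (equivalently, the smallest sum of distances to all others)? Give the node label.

Farness (sum of distances to all others) for each node — A:32, B:26, C:34, D:30, E:36, F:34, G:44, H:26, I:44, J:22, K:26, L:30.
The smallest farness is 22, for J, so J has the highest closeness.

J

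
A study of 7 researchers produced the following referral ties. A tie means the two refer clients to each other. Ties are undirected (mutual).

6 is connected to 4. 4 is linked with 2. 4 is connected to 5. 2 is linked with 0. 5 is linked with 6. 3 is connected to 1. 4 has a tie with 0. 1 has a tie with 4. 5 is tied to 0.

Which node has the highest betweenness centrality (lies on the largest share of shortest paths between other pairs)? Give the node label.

4

Unnormalized betweenness of each node: 0:1/2, 1:5, 2:0, 3:0, 4:10, 5:1/2, 6:0.
4 has the largest value, 10, making it the main broker — the node through which the most shortest paths run.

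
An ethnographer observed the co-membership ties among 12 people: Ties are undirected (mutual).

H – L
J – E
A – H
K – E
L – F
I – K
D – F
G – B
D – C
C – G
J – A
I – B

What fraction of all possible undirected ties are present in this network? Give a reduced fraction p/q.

There are 12 edges and 12 nodes, so the maximum possible is C(12,2) = 66.
Density = 12/66 = 2/11.

2/11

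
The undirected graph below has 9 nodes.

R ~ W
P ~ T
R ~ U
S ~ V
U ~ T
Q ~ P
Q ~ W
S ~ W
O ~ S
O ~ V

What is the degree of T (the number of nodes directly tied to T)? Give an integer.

2

T is directly tied to P and U. That is 2 neighbors, so the degree of T is 2.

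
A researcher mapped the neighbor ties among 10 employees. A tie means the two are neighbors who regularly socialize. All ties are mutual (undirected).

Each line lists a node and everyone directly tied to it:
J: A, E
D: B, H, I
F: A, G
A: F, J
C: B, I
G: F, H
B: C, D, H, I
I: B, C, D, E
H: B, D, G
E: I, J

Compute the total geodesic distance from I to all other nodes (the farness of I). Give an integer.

18

Distances from I: A:3, B:1, C:1, D:1, E:1, F:4, G:3, H:2, J:2.
Sum = 3 + 1 + 1 + 1 + 1 + 4 + 3 + 2 + 2 = 18.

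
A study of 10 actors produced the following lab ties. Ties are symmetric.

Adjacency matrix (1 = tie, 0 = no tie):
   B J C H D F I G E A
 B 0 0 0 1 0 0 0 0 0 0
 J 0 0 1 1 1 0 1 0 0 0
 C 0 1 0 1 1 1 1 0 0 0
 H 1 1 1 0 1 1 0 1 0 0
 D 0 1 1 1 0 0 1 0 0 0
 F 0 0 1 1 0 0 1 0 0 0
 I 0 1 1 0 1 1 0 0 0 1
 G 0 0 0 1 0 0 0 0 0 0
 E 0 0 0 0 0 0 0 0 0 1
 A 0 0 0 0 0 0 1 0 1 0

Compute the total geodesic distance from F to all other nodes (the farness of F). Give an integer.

Distances from F: A:2, B:2, C:1, D:2, E:3, G:2, H:1, I:1, J:2.
Sum = 2 + 2 + 1 + 2 + 3 + 2 + 1 + 1 + 2 = 16.

16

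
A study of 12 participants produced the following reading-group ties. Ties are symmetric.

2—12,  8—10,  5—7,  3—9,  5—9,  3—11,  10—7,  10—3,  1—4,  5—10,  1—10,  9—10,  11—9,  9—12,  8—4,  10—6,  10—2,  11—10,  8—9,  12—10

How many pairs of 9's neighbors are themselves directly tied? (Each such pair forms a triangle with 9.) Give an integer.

6

9's neighbors: 3, 5, 8, 10, 11, and 12.
Neighbor pairs that are themselves tied: 9–3–10; 9–3–11; 9–5–10; 9–8–10; 9–10–11; 9–10–12. Each forms one triangle with 9, for 6 in total.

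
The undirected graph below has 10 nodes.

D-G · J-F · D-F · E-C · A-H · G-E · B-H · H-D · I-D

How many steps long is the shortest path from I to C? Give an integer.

4

One shortest route is I – D – G – E – C, which uses 4 edges, and at distance 3 from I we only reach {A, B, E, J}, which does not include C. So d(I,C) = 4.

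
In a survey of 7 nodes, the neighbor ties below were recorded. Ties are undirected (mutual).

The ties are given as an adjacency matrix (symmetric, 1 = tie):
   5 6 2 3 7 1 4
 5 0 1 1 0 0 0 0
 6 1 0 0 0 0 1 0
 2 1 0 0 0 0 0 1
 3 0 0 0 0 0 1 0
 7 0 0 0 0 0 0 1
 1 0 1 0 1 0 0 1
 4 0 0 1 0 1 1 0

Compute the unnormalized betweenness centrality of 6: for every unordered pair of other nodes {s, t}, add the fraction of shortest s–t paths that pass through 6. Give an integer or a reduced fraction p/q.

Pairs whose geodesics pass through 6 — 5–3: 1; 5–1: 1.
All other pairs contribute 0.
Summing the contributions gives betweenness(6) = 2.

2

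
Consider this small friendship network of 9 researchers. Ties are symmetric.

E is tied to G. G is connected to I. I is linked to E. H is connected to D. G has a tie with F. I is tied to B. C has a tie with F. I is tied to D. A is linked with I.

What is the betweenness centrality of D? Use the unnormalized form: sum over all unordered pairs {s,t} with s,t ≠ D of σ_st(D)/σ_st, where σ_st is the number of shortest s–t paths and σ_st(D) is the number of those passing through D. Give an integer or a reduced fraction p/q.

Pairs whose geodesics pass through D — E–H: 1; G–H: 1; B–H: 1; I–H: 1; C–H: 1; F–H: 1; H–A: 1.
All other pairs contribute 0.
Summing the contributions gives betweenness(D) = 7.

7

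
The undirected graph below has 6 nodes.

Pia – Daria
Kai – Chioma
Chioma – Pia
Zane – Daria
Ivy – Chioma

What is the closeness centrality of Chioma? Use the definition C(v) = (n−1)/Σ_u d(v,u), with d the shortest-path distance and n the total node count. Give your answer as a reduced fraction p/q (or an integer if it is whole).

5/8

Distances from Chioma: Daria:2, Ivy:1, Kai:1, Pia:1, Zane:3. Sum = 8.
n = 6, so closeness = 5/8.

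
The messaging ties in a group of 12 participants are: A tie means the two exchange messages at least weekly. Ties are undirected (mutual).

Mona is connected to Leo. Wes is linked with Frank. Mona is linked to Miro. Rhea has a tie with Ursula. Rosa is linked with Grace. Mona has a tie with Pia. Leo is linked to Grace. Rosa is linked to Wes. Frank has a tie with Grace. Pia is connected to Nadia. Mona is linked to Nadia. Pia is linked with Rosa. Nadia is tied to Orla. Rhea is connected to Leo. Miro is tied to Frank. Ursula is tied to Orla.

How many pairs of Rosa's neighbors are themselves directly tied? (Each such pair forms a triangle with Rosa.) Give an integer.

Rosa's neighbors are Grace, Pia, and Wes, but none of them are tied to each other, so no triangle contains Rosa.

0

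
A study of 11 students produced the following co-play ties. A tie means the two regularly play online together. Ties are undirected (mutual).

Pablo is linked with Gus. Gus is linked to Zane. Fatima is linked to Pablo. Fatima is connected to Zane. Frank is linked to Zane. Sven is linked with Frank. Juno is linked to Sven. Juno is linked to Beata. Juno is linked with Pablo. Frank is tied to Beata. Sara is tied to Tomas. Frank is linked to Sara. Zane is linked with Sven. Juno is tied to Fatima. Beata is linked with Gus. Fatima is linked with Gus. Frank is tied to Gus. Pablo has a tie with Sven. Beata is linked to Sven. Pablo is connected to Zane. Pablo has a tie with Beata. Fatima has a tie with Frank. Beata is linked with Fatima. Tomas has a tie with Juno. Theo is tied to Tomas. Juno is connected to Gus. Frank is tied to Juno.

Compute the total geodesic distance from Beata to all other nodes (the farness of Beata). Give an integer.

Distances from Beata: Fatima:1, Frank:1, Gus:1, Juno:1, Pablo:1, Sara:2, Sven:1, Theo:3, Tomas:2, Zane:2.
Sum = 1 + 1 + 1 + 1 + 1 + 2 + 1 + 3 + 2 + 2 = 15.

15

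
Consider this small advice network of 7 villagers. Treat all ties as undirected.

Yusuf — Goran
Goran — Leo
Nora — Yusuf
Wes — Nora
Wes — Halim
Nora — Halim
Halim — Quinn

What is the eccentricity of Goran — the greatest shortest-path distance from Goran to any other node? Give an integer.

4

Distances from Goran: Halim:3, Leo:1, Nora:2, Quinn:4, Wes:3, Yusuf:1.
The largest is 4 (to Quinn), so the eccentricity of Goran is 4.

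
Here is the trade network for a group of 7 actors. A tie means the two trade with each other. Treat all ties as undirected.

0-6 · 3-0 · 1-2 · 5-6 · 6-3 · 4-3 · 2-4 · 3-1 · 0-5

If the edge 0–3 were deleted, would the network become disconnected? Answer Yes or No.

No

Even without that edge, 0 still reaches 3 via 0 – 6 – 3, so the network stays connected. Not a bridge.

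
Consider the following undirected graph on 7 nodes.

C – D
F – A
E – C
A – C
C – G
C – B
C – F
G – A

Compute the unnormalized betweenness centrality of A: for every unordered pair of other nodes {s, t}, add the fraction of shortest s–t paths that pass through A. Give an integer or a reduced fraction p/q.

Pairs whose geodesics pass through A — G–F: 1/2.
All other pairs contribute 0.
Summing the contributions gives betweenness(A) = 1/2.

1/2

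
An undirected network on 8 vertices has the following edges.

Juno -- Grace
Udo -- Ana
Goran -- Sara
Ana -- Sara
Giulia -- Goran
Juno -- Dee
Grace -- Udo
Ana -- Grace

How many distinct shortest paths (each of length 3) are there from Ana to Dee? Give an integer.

The shortest distance is 3, and the only length-3 path is Ana–Grace–Juno–Dee. So there is exactly 1 shortest path.

1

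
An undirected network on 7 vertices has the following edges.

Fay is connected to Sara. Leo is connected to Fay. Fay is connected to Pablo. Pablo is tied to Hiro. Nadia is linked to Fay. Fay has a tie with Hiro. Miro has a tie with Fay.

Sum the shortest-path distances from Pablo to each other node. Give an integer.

10

Distances from Pablo: Fay:1, Hiro:1, Leo:2, Miro:2, Nadia:2, Sara:2.
Sum = 1 + 1 + 2 + 2 + 2 + 2 = 10.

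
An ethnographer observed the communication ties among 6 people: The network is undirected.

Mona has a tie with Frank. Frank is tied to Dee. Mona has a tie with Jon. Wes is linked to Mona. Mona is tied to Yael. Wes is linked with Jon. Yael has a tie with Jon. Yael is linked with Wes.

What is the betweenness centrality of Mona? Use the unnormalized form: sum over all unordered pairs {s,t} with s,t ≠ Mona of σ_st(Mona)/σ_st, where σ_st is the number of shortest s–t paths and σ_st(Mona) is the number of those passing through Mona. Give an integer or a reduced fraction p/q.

6

Pairs whose geodesics pass through Mona — Frank–Yael: 1; Frank–Wes: 1; Frank–Jon: 1; Dee–Yael: 1; Dee–Wes: 1; Dee–Jon: 1.
All other pairs contribute 0.
Summing the contributions gives betweenness(Mona) = 6.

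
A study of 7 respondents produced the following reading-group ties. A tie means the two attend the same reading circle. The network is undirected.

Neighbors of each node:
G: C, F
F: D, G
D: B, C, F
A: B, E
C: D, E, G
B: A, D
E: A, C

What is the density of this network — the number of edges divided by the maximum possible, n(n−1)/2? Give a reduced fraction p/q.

8/21

There are 8 edges and 7 nodes, so the maximum possible is C(7,2) = 21.
Density = 8/21.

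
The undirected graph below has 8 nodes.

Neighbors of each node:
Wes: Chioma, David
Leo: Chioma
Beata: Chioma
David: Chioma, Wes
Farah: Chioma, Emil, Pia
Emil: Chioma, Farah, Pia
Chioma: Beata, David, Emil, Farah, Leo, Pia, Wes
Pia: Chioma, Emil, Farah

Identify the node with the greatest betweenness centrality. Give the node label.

Unnormalized betweenness of each node: Beata:0, Chioma:17, David:0, Emil:0, Farah:0, Leo:0, Pia:0, Wes:0.
Chioma has the largest value, 17, making it the main broker — the node through which the most shortest paths run.

Chioma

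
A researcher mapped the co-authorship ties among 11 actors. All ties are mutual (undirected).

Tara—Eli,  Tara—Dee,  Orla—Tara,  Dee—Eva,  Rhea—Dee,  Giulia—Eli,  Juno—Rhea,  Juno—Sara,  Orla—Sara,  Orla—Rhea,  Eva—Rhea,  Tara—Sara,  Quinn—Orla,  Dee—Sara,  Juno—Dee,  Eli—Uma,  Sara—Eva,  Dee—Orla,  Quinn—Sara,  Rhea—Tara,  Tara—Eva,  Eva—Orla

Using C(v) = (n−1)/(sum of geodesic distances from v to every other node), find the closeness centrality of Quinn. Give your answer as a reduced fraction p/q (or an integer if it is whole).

Distances from Quinn: Dee:2, Eli:3, Eva:2, Giulia:4, Juno:2, Orla:1, Rhea:2, Sara:1, Tara:2, Uma:4. Sum = 23.
n = 11, so closeness = 10/23.

10/23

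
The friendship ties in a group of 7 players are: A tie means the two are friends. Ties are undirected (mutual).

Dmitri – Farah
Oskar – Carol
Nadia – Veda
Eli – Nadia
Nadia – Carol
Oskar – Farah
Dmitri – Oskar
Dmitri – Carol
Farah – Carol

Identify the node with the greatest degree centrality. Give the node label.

Degrees — Carol:4, Dmitri:3, Eli:1, Farah:3, Nadia:3, Oskar:3, Veda:1.
The maximum is 4, attained only by Carol.

Carol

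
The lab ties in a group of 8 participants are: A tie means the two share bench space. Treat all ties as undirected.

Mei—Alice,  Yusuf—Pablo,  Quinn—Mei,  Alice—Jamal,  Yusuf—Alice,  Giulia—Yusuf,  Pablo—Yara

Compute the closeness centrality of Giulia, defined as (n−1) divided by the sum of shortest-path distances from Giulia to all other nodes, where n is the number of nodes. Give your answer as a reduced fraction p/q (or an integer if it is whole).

Distances from Giulia: Alice:2, Jamal:3, Mei:3, Pablo:2, Quinn:4, Yara:3, Yusuf:1. Sum = 18.
n = 8, so closeness = 7/18.

7/18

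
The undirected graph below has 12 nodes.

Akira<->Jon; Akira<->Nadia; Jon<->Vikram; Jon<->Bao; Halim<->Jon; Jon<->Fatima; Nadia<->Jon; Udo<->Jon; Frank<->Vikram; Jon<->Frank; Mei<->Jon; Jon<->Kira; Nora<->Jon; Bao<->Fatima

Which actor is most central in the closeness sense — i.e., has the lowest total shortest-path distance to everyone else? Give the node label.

Farness (sum of distances to all others) for each node — Akira:20, Bao:20, Fatima:20, Frank:20, Halim:21, Jon:11, Kira:21, Mei:21, Nadia:20, Nora:21, Udo:21, Vikram:20.
The smallest farness is 11, for Jon, so Jon has the highest closeness.

Jon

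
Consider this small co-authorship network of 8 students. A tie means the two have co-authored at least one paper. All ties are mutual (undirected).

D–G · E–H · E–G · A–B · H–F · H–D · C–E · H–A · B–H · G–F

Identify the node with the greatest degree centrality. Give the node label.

H

Degrees — A:2, B:2, C:1, D:2, E:3, F:2, G:3, H:5.
The maximum is 5, attained only by H.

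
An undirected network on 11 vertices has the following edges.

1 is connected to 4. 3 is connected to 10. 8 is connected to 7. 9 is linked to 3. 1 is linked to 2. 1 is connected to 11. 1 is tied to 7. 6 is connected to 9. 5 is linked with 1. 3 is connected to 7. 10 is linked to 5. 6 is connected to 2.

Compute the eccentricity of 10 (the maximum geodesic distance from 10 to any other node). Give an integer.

Distances from 10: 1:2, 2:3, 3:1, 4:3, 5:1, 6:3, 7:2, 8:3, 9:2, 11:3.
The largest is 3 (to 8, 6, 2, 4, and 11), so the eccentricity of 10 is 3.

3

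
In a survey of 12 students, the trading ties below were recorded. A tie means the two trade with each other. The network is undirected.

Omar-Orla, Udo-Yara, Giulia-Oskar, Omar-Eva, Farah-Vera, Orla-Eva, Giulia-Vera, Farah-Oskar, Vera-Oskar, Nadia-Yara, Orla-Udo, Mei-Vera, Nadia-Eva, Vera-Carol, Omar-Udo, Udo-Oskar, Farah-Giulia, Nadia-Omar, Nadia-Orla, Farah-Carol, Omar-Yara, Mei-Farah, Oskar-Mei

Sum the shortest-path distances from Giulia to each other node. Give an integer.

26

Distances from Giulia: Carol:2, Eva:4, Farah:1, Mei:2, Nadia:4, Omar:3, Orla:3, Oskar:1, Udo:2, Vera:1, Yara:3.
Sum = 2 + 4 + 1 + 2 + 4 + 3 + 3 + 1 + 2 + 1 + 3 = 26.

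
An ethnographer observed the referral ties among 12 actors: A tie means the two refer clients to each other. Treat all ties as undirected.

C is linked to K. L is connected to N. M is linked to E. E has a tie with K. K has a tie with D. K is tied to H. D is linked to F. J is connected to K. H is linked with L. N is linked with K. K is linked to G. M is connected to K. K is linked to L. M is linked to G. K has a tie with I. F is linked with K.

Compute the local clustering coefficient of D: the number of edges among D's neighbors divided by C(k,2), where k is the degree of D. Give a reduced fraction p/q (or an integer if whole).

D's neighbors: F and K (k = 2).
Possible neighbor pairs: C(2,2) = 1. Edges among them: F–K → e = 1.
Clustering(D) = 1/1.

1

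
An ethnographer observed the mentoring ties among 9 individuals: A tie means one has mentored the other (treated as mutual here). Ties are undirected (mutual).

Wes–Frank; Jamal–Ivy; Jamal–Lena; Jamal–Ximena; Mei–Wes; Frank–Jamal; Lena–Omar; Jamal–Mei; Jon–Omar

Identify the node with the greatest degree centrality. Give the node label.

Jamal

Degrees — Frank:2, Ivy:1, Jamal:5, Jon:1, Lena:2, Mei:2, Omar:2, Wes:2, Ximena:1.
The maximum is 5, attained only by Jamal.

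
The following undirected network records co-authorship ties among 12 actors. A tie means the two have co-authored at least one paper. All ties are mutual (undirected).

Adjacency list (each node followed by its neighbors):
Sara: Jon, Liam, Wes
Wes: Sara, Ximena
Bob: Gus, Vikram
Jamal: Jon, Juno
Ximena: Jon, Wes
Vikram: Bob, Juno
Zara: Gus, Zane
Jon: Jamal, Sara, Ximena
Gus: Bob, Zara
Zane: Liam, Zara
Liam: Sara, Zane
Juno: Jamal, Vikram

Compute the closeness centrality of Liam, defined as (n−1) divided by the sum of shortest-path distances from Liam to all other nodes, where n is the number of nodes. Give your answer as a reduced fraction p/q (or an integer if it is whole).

11/30

Distances from Liam: Bob:4, Gus:3, Jamal:3, Jon:2, Juno:4, Sara:1, Vikram:5, Wes:2, Ximena:3, Zane:1, Zara:2. Sum = 30.
n = 12, so closeness = 11/30.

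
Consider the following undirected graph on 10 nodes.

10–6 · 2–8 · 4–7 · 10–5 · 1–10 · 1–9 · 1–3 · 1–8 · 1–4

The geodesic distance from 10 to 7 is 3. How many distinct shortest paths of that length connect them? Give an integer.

The shortest distance is 3, and the only length-3 path is 10–1–4–7. So there is exactly 1 shortest path.

1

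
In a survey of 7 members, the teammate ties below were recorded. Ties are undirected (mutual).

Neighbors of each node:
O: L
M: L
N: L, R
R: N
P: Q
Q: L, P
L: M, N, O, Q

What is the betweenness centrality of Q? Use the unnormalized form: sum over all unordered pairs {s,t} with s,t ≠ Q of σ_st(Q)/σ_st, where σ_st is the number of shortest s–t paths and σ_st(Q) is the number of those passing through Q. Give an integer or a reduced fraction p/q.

Pairs whose geodesics pass through Q — R–P: 1; O–P: 1; N–P: 1; L–P: 1; P–M: 1.
All other pairs contribute 0.
Summing the contributions gives betweenness(Q) = 5.

5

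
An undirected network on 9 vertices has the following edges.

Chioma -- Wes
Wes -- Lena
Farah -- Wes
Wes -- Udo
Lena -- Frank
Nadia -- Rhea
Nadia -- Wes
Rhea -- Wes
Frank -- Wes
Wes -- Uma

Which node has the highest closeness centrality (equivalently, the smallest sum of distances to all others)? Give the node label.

Wes

Farness (sum of distances to all others) for each node — Chioma:15, Farah:15, Frank:14, Lena:14, Nadia:14, Rhea:14, Udo:15, Uma:15, Wes:8.
The smallest farness is 8, for Wes, so Wes has the highest closeness.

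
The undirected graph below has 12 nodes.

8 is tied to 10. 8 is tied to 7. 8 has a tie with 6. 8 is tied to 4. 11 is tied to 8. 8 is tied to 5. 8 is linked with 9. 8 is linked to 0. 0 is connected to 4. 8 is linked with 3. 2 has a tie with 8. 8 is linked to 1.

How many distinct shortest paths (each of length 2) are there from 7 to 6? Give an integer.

The shortest distance is 2, and the only length-2 path is 7–8–6. So there is exactly 1 shortest path.

1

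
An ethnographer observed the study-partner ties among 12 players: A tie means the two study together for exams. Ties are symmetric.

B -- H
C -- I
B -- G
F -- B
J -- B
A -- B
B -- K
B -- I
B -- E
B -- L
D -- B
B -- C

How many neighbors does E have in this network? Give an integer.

1

E is directly tied to B. That is 1 neighbor, so the degree of E is 1.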